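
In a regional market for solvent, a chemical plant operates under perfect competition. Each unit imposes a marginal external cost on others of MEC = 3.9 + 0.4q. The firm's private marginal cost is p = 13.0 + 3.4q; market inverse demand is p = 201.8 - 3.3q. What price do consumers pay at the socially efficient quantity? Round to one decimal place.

Social marginal cost = private MC + MEC = 16.9 + 3.8q.
Set SMC = demand: 16.9 + 3.8q = 201.8 - 3.3q → q* = 26.0423.
Consumer price on the demand curve at q*: 201.8 − 3.3×26.0423 = 115.8604.

P = 115.9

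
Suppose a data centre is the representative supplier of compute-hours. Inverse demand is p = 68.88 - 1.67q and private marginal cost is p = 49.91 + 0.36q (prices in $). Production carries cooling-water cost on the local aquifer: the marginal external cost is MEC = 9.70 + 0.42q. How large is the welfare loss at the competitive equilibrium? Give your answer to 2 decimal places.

DWL = $37.88

Market equilibrium (private): 49.91 + 0.36q = 68.88 - 1.67q → q_m = 9.3448.
Social marginal cost = private MC + MEC = 59.61 + 0.78q.
Set SMC = demand: 59.61 + 0.78q = 68.88 - 1.67q → q* = 3.7837.
The welfare-loss triangle has base |q_m − q*| and height MEC(q_m) (the vertical gap between SMC and demand is zero at q* and MEC at q_m).
DWL = ½ × 5.5611 × 13.6248 = 37.8844.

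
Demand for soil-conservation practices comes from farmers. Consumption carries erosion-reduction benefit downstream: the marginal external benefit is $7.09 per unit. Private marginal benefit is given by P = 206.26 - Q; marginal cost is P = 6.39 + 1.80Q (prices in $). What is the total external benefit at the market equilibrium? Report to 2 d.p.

Market equilibrium (private): 6.39 + 1.80Q = 206.26 - Q → Q_m = 71.3821.
Total external benefit = MEB × Q_m = 7.09 × 71.3821 = 506.0991.

$506.10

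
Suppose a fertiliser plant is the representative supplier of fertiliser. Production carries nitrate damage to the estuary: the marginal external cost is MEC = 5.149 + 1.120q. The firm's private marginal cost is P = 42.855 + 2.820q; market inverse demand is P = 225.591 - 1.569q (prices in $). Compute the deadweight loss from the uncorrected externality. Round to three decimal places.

DWL = $243.346

Market equilibrium (private): 42.855 + 2.820q = 225.591 - 1.569q → q_m = 41.6350.
Social marginal cost = private MC + MEC = 48.004 + 3.940q.
Set SMC = demand: 48.004 + 3.940q = 225.591 - 1.569q → q* = 32.2358.
The loss is the area between SMC and demand from q* to q_m; with linear curves that's a triangle of height MEC(q_m).
DWL = ½ × 9.3992 × 51.7802 = 243.3462.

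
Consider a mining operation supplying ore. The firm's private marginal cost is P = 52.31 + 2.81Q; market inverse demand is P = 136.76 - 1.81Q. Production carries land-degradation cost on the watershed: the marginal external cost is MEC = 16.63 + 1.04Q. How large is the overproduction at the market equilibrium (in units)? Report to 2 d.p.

6.30 units

Market equilibrium (private): 52.31 + 2.81Q = 136.76 - 1.81Q → Q_m = 18.2792.
Social marginal cost = private MC + MEC = 68.94 + 3.85Q.
Set SMC = demand: 68.94 + 3.85Q = 136.76 - 1.81Q → Q* = 11.9823.
Gap = |18.2792 − 11.9823| = 6.2969.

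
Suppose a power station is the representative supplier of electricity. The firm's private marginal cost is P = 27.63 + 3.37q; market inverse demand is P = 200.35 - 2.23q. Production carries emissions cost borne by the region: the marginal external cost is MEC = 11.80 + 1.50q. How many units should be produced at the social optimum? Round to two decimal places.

q* = 22.66

Social marginal cost = private MC + MEC = 39.43 + 4.87q.
Set SMC = demand: 39.43 + 4.87q = 200.35 - 2.23q → q* = 22.6648.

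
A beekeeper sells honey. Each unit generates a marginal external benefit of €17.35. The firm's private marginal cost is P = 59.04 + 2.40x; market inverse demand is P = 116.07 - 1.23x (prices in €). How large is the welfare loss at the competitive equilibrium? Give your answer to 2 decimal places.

DWL = €41.46

Market equilibrium (private): 59.04 + 2.40x = 116.07 - 1.23x → x_m = 15.7107.
Social marginal cost = private MC − MEB = 41.69 + 2.40x.
Set SMC = demand: 41.69 + 2.40x = 116.07 - 1.23x → x* = 20.4904.
The loss is the area between SMC and demand from x* to x_m; with linear curves that's a triangle of height MEB(x_m).
DWL = ½ × 4.7797 × 17.3500 = 41.4639.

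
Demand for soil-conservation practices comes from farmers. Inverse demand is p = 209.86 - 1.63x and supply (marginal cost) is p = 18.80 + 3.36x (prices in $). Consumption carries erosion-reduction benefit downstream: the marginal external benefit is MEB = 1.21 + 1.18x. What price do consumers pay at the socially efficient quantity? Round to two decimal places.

P = $127.60

Social marginal benefit = demand + MEB = 211.07 - 0.45x.
Set SMB = MC: 211.07 - 0.45x = 18.80 + 3.36x → x* = 50.4646.
Consumer price on the demand curve at x*: 209.86 − 1.63×50.4646 = 127.6027.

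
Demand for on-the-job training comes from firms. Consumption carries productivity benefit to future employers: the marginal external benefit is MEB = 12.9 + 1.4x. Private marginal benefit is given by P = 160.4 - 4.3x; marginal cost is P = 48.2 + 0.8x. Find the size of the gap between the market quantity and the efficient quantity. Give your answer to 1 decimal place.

11.8 units

Market equilibrium (private): 48.2 + 0.8x = 160.4 - 4.3x → x_m = 22.0000.
Social marginal benefit = demand + MEB = 173.3 - 2.9x.
Set SMB = MC: 173.3 - 2.9x = 48.2 + 0.8x → x* = 33.8108.
Gap = |22.0000 − 33.8108| = 11.8108.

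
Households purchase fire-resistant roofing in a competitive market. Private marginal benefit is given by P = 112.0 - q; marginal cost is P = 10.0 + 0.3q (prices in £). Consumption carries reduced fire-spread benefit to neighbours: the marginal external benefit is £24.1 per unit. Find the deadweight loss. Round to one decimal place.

DWL = £223.4

Market equilibrium (private): 10.0 + 0.3q = 112.0 - q → q_m = 78.4615.
Social marginal benefit = demand + MEB = 136.1 - q.
Set SMB = MC: 136.1 - q = 10.0 + 0.3q → q* = 97.0000.
Height of the DWL triangle at q_m is SMB(q_m) − MC(q_m) = MEB(q_m) = 24.1000.
DWL = ½ × 18.5385 × 24.1000 = 223.3889.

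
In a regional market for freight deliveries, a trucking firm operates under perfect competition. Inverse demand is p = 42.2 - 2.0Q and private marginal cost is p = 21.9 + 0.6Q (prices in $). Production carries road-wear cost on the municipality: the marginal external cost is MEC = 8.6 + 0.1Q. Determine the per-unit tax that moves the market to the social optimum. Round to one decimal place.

tax = $9.0 per unit

Social marginal cost = private MC + MEC = 30.5 + 0.7Q.
Set SMC = demand: 30.5 + 0.7Q = 42.2 - 2.0Q → Q* = 4.3333.
The Pigouvian tax equals MEC at Q*: 8.6 + 0.1×4.3333 = 9.0333.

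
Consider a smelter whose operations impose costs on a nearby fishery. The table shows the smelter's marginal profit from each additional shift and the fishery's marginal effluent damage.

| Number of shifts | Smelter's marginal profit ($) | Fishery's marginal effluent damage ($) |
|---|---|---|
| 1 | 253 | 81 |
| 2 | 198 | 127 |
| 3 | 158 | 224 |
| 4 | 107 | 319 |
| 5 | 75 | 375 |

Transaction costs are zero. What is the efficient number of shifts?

2

Bargaining reaches the level where marginal profit last exceeds marginal effluent damage.
That holds through level 2 (198 ≥ 127) but not at 3 (158 < 224).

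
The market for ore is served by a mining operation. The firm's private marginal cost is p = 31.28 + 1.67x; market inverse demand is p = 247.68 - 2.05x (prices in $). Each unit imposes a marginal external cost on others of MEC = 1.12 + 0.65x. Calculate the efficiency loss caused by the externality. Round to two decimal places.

Market equilibrium (private): 31.28 + 1.67x = 247.68 - 2.05x → x_m = 58.1720.
Social marginal cost = private MC + MEC = 32.40 + 2.32x.
Set SMC = demand: 32.40 + 2.32x = 247.68 - 2.05x → x* = 49.2632.
The welfare-loss triangle has base |x_m − x*| and height MEC(x_m) (the vertical gap between SMC and demand is zero at x* and MEC at x_m).
DWL = ½ × 8.9088 × 38.9318 = 173.4178.

DWL = $173.42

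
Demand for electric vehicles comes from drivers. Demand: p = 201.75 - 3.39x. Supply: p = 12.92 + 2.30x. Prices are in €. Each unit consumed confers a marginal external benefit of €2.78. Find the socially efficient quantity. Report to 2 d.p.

x* = 33.67

Social marginal benefit = demand + MEB = 204.53 - 3.39x.
Set SMB = MC: 204.53 - 3.39x = 12.92 + 2.30x → x* = 33.6749.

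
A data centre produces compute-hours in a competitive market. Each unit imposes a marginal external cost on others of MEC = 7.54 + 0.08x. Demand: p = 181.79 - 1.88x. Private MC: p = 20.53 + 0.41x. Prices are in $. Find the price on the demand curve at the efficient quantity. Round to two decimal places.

Social marginal cost = private MC + MEC = 28.07 + 0.49x.
Set SMC = demand: 28.07 + 0.49x = 181.79 - 1.88x → x* = 64.8608.
Consumer price on the demand curve at x*: 181.79 − 1.88×64.8608 = 59.8517.

P = $59.85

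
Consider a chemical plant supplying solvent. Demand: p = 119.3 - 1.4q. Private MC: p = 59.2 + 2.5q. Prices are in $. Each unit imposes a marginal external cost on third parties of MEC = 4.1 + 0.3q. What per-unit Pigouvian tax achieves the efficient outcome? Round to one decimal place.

Social marginal cost = private MC + MEC = 63.3 + 2.8q.
Set SMC = demand: 63.3 + 2.8q = 119.3 - 1.4q → q* = 13.3333.
The Pigouvian tax equals MEC at q*: 4.1 + 0.3×13.3333 = 8.1000.

tax = $8.1 per unit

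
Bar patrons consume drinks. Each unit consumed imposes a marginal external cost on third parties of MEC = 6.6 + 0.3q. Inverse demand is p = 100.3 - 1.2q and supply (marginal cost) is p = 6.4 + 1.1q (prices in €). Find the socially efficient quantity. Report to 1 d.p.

q* = 33.6

Social marginal benefit = demand − MEC = 93.7 - 1.5q.
Set SMB = MC: 93.7 - 1.5q = 6.4 + 1.1q → q* = 33.5769.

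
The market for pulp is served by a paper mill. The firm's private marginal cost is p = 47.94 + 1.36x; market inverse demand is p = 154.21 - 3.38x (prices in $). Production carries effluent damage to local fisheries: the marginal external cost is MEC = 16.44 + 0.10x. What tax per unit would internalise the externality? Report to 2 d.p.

tax = $18.30 per unit

Social marginal cost = private MC + MEC = 64.38 + 1.46x.
Set SMC = demand: 64.38 + 1.46x = 154.21 - 3.38x → x* = 18.5599.
The Pigouvian tax equals MEC at x*: 16.44 + 0.10×18.5599 = 18.2960.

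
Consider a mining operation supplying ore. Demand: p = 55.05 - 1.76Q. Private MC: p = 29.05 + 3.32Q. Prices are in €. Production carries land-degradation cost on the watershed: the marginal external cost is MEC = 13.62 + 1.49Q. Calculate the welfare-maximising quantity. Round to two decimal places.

Q* = 1.88

Social marginal cost = private MC + MEC = 42.67 + 4.81Q.
Set SMC = demand: 42.67 + 4.81Q = 55.05 - 1.76Q → Q* = 1.8843.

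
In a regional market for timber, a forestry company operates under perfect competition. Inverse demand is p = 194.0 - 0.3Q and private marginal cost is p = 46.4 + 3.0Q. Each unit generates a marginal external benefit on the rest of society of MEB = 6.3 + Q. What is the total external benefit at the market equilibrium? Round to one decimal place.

Market equilibrium (private): 46.4 + 3.0Q = 194.0 - 0.3Q → Q_m = 44.7273.
Total external benefit = ∫₀^{Q_m} (6.3 + 1.0Q) dQ = 6.3×44.7273 + ½×1.0×44.7273² = 1282.0477.

1282.0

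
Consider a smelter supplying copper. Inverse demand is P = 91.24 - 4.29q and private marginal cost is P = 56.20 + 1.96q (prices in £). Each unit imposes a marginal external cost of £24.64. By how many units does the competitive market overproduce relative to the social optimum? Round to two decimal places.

Market equilibrium (private): 56.20 + 1.96q = 91.24 - 4.29q → q_m = 5.6064.
Social marginal cost = private MC + MEC = 80.84 + 1.96q.
Set SMC = demand: 80.84 + 1.96q = 91.24 - 4.29q → q* = 1.6640.
Gap = |5.6064 − 1.6640| = 3.9424.

3.94 units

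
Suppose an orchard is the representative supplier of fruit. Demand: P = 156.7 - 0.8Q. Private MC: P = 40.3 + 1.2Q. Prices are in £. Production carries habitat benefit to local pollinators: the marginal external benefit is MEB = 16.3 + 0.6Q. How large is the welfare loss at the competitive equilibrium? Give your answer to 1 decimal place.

DWL = £937.0

Market equilibrium (private): 40.3 + 1.2Q = 156.7 - 0.8Q → Q_m = 58.2000.
Social marginal cost = private MC − MEB = 24.0 + 0.6Q.
Set SMC = demand: 24.0 + 0.6Q = 156.7 - 0.8Q → Q* = 94.7857.
The welfare-loss triangle has base |Q_m − Q*| and height MEB(Q_m) (the vertical gap between SMC and demand is zero at Q* and MEB at Q_m).
DWL = ½ × 36.5857 × 51.2200 = 936.9598.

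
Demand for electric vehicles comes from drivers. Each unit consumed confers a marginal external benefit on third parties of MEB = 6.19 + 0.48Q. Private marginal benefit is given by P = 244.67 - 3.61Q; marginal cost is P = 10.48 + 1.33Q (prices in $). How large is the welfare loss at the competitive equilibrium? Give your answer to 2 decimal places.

DWL = $93.93

Market equilibrium (private): 10.48 + 1.33Q = 244.67 - 3.61Q → Q_m = 47.4069.
Social marginal benefit = demand + MEB = 250.86 - 3.13Q.
Set SMB = MC: 250.86 - 3.13Q = 10.48 + 1.33Q → Q* = 53.8969.
The welfare-loss triangle has base |Q_m − Q*| and height MEB(Q_m) (the vertical gap between SMB and MC is zero at Q* and MEB at Q_m).
DWL = ½ × 6.4900 × 28.9453 = 93.9275.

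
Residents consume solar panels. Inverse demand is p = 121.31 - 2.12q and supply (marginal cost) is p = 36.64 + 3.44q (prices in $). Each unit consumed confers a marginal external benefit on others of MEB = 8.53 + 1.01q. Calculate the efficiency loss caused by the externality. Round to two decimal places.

DWL = $62.83

Market equilibrium (private): 36.64 + 3.44q = 121.31 - 2.12q → q_m = 15.2284.
Social marginal benefit = demand + MEB = 129.84 - 1.11q.
Set SMB = MC: 129.84 - 1.11q = 36.64 + 3.44q → q* = 20.4835.
Height of the DWL triangle at q_m is SMB(q_m) − MC(q_m) = MEB(q_m) = 23.9107.
DWL = ½ × 5.2551 × 23.9107 = 62.8266.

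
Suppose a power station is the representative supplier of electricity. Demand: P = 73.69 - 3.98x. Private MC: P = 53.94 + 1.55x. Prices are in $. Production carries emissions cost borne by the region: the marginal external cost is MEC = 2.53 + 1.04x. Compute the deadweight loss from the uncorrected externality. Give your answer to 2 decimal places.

Market equilibrium (private): 53.94 + 1.55x = 73.69 - 3.98x → x_m = 3.5714.
Social marginal cost = private MC + MEC = 56.47 + 2.59x.
Set SMC = demand: 56.47 + 2.59x = 73.69 - 3.98x → x* = 2.6210.
The welfare-loss triangle has base |x_m − x*| and height MEC(x_m) (the vertical gap between SMC and demand is zero at x* and MEC at x_m).
DWL = ½ × 0.9504 × 6.2443 = 2.9673.

DWL = $2.97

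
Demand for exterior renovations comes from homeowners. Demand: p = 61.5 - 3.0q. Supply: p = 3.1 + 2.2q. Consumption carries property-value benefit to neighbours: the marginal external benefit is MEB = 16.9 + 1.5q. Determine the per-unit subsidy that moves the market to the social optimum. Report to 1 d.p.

Social marginal benefit = demand + MEB = 78.4 - 1.5q.
Set SMB = MC: 78.4 - 1.5q = 3.1 + 2.2q → q* = 20.3514.
The Pigouvian subsidy equals MEB at q*: 16.9 + 1.5×20.3514 = 47.4271.

subsidy = 47.4 per unit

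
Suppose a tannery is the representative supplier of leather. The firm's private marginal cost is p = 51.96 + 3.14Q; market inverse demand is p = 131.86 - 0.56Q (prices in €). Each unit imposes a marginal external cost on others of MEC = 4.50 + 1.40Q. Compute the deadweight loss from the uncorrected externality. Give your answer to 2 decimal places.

Market equilibrium (private): 51.96 + 3.14Q = 131.86 - 0.56Q → Q_m = 21.5946.
Social marginal cost = private MC + MEC = 56.46 + 4.54Q.
Set SMC = demand: 56.46 + 4.54Q = 131.86 - 0.56Q → Q* = 14.7843.
The welfare-loss triangle has base |Q_m − Q*| and height MEC(Q_m) (the vertical gap between SMC and demand is zero at Q* and MEC at Q_m).
DWL = ½ × 6.8103 × 34.7324 = 118.2690.

DWL = €118.27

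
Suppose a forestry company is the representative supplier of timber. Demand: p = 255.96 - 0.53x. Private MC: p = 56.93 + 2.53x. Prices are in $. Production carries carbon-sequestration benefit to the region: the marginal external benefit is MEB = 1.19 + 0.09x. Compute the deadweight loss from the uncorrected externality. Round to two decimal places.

DWL = $8.35

Market equilibrium (private): 56.93 + 2.53x = 255.96 - 0.53x → x_m = 65.0425.
Social marginal cost = private MC − MEB = 55.74 + 2.44x.
Set SMC = demand: 55.74 + 2.44x = 255.96 - 0.53x → x* = 67.4141.
The loss is the area between SMC and demand from x* to x_m; with linear curves that's a triangle of height MEB(x_m).
DWL = ½ × 2.3716 × 7.0438 = 8.3525.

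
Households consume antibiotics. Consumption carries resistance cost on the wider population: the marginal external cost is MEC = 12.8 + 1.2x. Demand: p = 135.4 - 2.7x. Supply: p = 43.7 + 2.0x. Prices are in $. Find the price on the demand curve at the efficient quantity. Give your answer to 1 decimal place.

P = $99.3

Social marginal benefit = demand − MEC = 122.6 - 3.9x.
Set SMB = MC: 122.6 - 3.9x = 43.7 + 2.0x → x* = 13.3729.
Consumer price on the demand curve at x*: 135.4 − 2.7×13.3729 = 99.2932.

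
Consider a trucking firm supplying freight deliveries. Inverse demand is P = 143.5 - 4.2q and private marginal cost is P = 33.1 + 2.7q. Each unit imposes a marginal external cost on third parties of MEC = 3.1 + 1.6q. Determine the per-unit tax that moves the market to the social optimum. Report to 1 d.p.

Social marginal cost = private MC + MEC = 36.2 + 4.3q.
Set SMC = demand: 36.2 + 4.3q = 143.5 - 4.2q → q* = 12.6235.
The Pigouvian tax equals MEC at q*: 3.1 + 1.6×12.6235 = 23.2976.

tax = 23.3 per unit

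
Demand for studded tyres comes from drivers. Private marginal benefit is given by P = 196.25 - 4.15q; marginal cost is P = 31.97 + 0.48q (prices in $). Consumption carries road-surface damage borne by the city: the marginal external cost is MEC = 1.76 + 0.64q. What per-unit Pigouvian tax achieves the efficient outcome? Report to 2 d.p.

tax = $21.50 per unit

Social marginal benefit = demand − MEC = 194.49 - 4.79q.
Set SMB = MC: 194.49 - 4.79q = 31.97 + 0.48q → q* = 30.8387.
The Pigouvian tax equals MEC at q*: 1.76 + 0.64×30.8387 = 21.4968.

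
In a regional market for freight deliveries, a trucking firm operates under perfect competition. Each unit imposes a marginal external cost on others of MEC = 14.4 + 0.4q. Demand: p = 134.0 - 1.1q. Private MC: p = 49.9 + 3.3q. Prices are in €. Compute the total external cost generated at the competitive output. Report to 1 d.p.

€348.3

Market equilibrium (private): 49.9 + 3.3q = 134.0 - 1.1q → q_m = 19.1136.
Total external cost = ∫₀^{q_m} (14.4 + 0.4q) dq = 14.4×19.1136 + ½×0.4×19.1136² = 348.3018.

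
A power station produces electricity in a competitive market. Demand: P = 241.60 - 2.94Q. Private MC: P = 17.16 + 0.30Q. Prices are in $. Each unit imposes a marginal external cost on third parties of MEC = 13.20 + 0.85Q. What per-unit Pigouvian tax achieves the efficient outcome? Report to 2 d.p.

tax = $57.10 per unit

Social marginal cost = private MC + MEC = 30.36 + 1.15Q.
Set SMC = demand: 30.36 + 1.15Q = 241.60 - 2.94Q → Q* = 51.6479.
The Pigouvian tax equals MEC at Q*: 13.20 + 0.85×51.6479 = 57.1007.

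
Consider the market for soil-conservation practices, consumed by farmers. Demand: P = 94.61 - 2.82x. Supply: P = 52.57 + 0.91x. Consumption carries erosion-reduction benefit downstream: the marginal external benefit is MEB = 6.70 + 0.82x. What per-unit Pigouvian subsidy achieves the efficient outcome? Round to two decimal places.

subsidy = 20.43 per unit

Social marginal benefit = demand + MEB = 101.31 - 2.00x.
Set SMB = MC: 101.31 - 2.00x = 52.57 + 0.91x → x* = 16.7491.
The Pigouvian subsidy equals MEB at x*: 6.70 + 0.82×16.7491 = 20.4343.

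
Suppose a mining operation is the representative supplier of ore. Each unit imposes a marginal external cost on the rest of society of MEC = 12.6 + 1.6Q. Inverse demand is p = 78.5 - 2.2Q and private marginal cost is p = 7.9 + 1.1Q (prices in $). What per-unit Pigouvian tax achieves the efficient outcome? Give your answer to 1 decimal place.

tax = $31.5 per unit

Social marginal cost = private MC + MEC = 20.5 + 2.7Q.
Set SMC = demand: 20.5 + 2.7Q = 78.5 - 2.2Q → Q* = 11.8367.
The Pigouvian tax equals MEC at Q*: 12.6 + 1.6×11.8367 = 31.5387.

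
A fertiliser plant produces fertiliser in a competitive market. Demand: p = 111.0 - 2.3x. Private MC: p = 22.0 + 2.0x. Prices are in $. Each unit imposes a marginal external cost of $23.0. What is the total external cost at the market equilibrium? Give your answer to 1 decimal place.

$476.0

Market equilibrium (private): 22.0 + 2.0x = 111.0 - 2.3x → x_m = 20.6977.
Total external cost = MEC × x_m = 23.0 × 20.6977 = 476.0471.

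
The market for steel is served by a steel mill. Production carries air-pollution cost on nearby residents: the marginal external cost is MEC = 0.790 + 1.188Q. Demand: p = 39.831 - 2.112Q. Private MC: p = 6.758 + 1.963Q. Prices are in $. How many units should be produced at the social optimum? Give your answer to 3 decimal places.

Q* = 6.134

Social marginal cost = private MC + MEC = 7.548 + 3.151Q.
Set SMC = demand: 7.548 + 3.151Q = 39.831 - 2.112Q → Q* = 6.1340.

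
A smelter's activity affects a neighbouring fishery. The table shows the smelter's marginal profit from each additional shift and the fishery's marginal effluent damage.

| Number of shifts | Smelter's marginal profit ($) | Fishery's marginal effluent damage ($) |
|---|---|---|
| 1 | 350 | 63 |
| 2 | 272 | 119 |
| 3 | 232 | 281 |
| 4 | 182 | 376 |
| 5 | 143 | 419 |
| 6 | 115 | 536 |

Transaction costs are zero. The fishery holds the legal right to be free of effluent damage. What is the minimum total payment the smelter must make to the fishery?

$182

Efficient level: marginal profit ≥ marginal effluent damage through level 2, so k* = 2.
With the fishery holding the right, the smelter must at least compensate total damage at k*: 63 + 119 = 182.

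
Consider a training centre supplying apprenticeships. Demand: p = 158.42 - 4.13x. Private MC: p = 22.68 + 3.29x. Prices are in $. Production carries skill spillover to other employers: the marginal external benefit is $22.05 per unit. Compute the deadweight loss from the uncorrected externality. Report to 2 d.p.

DWL = $32.76

Market equilibrium (private): 22.68 + 3.29x = 158.42 - 4.13x → x_m = 18.2938.
Social marginal cost = private MC − MEB = 0.63 + 3.29x.
Set SMC = demand: 0.63 + 3.29x = 158.42 - 4.13x → x* = 21.2655.
The loss is the area between SMC and demand from x* to x_m; with linear curves that's a triangle of height MEB(x_m).
DWL = ½ × 2.9717 × 22.0500 = 32.7630.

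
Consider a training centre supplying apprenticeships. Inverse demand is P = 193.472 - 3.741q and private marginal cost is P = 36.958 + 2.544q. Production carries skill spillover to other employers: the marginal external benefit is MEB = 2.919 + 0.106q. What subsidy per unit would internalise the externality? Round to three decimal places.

Social marginal cost = private MC − MEB = 34.039 + 2.438q.
Set SMC = demand: 34.039 + 2.438q = 193.472 - 3.741q → q* = 25.8024.
The Pigouvian subsidy equals MEB at q*: 2.919 + 0.106×25.8024 = 5.6541.

subsidy = 5.654 per unit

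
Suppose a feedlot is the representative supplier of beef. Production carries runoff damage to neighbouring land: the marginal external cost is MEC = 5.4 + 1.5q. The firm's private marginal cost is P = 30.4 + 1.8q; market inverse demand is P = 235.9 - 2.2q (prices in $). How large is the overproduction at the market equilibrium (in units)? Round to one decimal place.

Market equilibrium (private): 30.4 + 1.8q = 235.9 - 2.2q → q_m = 51.3750.
Social marginal cost = private MC + MEC = 35.8 + 3.3q.
Set SMC = demand: 35.8 + 3.3q = 235.9 - 2.2q → q* = 36.3818.
Gap = |51.3750 − 36.3818| = 14.9932.

15.0 units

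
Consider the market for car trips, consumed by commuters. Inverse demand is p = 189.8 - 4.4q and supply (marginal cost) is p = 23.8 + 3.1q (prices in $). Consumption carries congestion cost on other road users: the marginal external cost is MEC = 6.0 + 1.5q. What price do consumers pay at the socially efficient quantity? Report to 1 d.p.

Social marginal benefit = demand − MEC = 183.8 - 5.9q.
Set SMB = MC: 183.8 - 5.9q = 23.8 + 3.1q → q* = 17.7778.
Consumer price on the demand curve at q*: 189.8 − 4.4×17.7778 = 111.5777.

P = $111.6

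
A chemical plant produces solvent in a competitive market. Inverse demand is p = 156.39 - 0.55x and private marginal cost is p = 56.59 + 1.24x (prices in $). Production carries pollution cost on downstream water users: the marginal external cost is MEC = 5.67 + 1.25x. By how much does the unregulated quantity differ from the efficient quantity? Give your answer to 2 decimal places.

Market equilibrium (private): 56.59 + 1.24x = 156.39 - 0.55x → x_m = 55.7542.
Social marginal cost = private MC + MEC = 62.26 + 2.49x.
Set SMC = demand: 62.26 + 2.49x = 156.39 - 0.55x → x* = 30.9638.
Gap = |55.7542 − 30.9638| = 24.7904.

24.79 units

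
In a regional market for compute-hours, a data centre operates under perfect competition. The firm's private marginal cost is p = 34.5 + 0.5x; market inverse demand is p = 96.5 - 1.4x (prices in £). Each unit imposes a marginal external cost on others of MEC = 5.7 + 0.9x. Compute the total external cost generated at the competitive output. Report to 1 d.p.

Market equilibrium (private): 34.5 + 0.5x = 96.5 - 1.4x → x_m = 32.6316.
Total external cost = ∫₀^{x_m} (5.7 + 0.9x) dx = 5.7×32.6316 + ½×0.9×32.6316² = 665.1697.

£665.2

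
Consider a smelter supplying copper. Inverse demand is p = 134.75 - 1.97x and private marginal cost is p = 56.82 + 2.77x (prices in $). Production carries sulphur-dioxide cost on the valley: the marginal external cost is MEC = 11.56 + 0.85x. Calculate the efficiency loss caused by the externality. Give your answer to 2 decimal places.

DWL = $58.32

Market equilibrium (private): 56.82 + 2.77x = 134.75 - 1.97x → x_m = 16.4409.
Social marginal cost = private MC + MEC = 68.38 + 3.62x.
Set SMC = demand: 68.38 + 3.62x = 134.75 - 1.97x → x* = 11.8730.
The welfare-loss triangle has base |x_m − x*| and height MEC(x_m) (the vertical gap between SMC and demand is zero at x* and MEC at x_m).
DWL = ½ × 4.5679 × 25.5348 = 58.3202.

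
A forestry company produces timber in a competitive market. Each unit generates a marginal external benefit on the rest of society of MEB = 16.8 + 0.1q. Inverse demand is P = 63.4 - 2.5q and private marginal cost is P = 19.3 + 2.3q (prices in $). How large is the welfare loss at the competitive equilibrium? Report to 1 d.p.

Market equilibrium (private): 19.3 + 2.3q = 63.4 - 2.5q → q_m = 9.1875.
Social marginal cost = private MC − MEB = 2.5 + 2.2q.
Set SMC = demand: 2.5 + 2.2q = 63.4 - 2.5q → q* = 12.9574.
The loss is the area between SMC and demand from q* to q_m; with linear curves that's a triangle of height MEB(q_m).
DWL = ½ × 3.7699 × 17.7188 = 33.3991.

DWL = $33.4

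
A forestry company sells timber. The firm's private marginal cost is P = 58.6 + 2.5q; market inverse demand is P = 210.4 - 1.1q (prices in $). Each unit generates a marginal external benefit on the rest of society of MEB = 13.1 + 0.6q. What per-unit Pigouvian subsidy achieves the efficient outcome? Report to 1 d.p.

subsidy = $46.1 per unit

Social marginal cost = private MC − MEB = 45.5 + 1.9q.
Set SMC = demand: 45.5 + 1.9q = 210.4 - 1.1q → q* = 54.9667.
The Pigouvian subsidy equals MEB at q*: 13.1 + 0.6×54.9667 = 46.0800.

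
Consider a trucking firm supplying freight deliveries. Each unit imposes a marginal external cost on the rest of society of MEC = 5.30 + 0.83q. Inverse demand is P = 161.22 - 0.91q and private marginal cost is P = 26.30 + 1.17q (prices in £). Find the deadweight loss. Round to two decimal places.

Market equilibrium (private): 26.30 + 1.17q = 161.22 - 0.91q → q_m = 64.8654.
Social marginal cost = private MC + MEC = 31.60 + 2.00q.
Set SMC = demand: 31.60 + 2.00q = 161.22 - 0.91q → q* = 44.5430.
Height of the DWL triangle at q_m is SMC(q_m) − demand(q_m) = MEC(q_m) = 59.1383.
DWL = ½ × 20.3224 × 59.1383 = 600.9161.

DWL = £600.92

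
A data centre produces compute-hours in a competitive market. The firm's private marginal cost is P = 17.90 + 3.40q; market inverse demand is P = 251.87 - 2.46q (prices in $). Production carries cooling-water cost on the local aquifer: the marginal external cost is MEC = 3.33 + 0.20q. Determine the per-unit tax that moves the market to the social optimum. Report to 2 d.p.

tax = $10.94 per unit

Social marginal cost = private MC + MEC = 21.23 + 3.60q.
Set SMC = demand: 21.23 + 3.60q = 251.87 - 2.46q → q* = 38.0594.
The Pigouvian tax equals MEC at q*: 3.33 + 0.20×38.0594 = 10.9419.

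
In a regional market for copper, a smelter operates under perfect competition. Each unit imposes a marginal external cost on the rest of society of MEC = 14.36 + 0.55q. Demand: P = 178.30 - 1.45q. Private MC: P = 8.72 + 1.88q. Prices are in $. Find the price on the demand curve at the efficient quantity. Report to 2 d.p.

Social marginal cost = private MC + MEC = 23.08 + 2.43q.
Set SMC = demand: 23.08 + 2.43q = 178.30 - 1.45q → q* = 40.0052.
Consumer price on the demand curve at q*: 178.30 − 1.45×40.0052 = 120.2925.

P = $120.29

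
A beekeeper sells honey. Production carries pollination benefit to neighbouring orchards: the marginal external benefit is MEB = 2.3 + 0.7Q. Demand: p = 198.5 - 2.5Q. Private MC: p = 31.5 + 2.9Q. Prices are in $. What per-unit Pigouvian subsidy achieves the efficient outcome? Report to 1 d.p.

Social marginal cost = private MC − MEB = 29.2 + 2.2Q.
Set SMC = demand: 29.2 + 2.2Q = 198.5 - 2.5Q → Q* = 36.0213.
The Pigouvian subsidy equals MEB at Q*: 2.3 + 0.7×36.0213 = 27.5149.

subsidy = $27.5 per unit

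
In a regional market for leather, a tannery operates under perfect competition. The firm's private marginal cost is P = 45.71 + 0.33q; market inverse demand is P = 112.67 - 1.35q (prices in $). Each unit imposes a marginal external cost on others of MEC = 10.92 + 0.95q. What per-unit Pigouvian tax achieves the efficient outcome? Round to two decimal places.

Social marginal cost = private MC + MEC = 56.63 + 1.28q.
Set SMC = demand: 56.63 + 1.28q = 112.67 - 1.35q → q* = 21.3080.
The Pigouvian tax equals MEC at q*: 10.92 + 0.95×21.3080 = 31.1626.

tax = $31.16 per unit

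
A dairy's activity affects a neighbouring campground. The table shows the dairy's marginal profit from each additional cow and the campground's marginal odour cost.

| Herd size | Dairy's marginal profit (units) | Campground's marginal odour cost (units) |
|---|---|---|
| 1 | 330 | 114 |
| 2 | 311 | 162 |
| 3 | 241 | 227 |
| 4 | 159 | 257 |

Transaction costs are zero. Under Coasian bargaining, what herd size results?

3

Bargaining reaches the level where marginal profit last exceeds marginal odour cost.
That holds through level 3 (241 ≥ 227) but not at 4 (159 < 257).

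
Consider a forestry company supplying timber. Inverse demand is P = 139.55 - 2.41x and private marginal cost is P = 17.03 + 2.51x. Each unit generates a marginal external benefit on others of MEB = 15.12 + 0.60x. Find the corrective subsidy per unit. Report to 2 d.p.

subsidy = 34.24 per unit

Social marginal cost = private MC − MEB = 1.91 + 1.91x.
Set SMC = demand: 1.91 + 1.91x = 139.55 - 2.41x → x* = 31.8611.
The Pigouvian subsidy equals MEB at x*: 15.12 + 0.60×31.8611 = 34.2367.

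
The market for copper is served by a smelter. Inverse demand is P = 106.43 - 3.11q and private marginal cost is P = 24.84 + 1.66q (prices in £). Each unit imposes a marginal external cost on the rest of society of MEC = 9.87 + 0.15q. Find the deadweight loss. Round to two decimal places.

DWL = £15.72

Market equilibrium (private): 24.84 + 1.66q = 106.43 - 3.11q → q_m = 17.1048.
Social marginal cost = private MC + MEC = 34.71 + 1.81q.
Set SMC = demand: 34.71 + 1.81q = 106.43 - 3.11q → q* = 14.5772.
Between q* and q_m the wedge SMC − demand runs linearly from 0 to MEC(q_m), so the loss is a triangle.
DWL = ½ × 2.5276 × 12.4357 = 15.7162.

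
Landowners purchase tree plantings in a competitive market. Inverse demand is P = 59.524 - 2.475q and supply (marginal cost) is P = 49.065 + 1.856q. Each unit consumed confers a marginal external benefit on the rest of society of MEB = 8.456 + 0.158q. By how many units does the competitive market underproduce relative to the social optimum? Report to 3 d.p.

Market equilibrium (private): 49.065 + 1.856q = 59.524 - 2.475q → q_m = 2.4149.
Social marginal benefit = demand + MEB = 67.980 - 2.317q.
Set SMB = MC: 67.980 - 2.317q = 49.065 + 1.856q → q* = 4.5327.
Gap = |2.4149 − 4.5327| = 2.1178.

2.118 units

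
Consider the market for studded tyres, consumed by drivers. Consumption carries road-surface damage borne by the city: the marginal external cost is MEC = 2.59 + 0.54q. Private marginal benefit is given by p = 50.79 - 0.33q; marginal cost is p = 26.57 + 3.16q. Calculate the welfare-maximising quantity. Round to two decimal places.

q* = 5.37

Social marginal benefit = demand − MEC = 48.20 - 0.87q.
Set SMB = MC: 48.20 - 0.87q = 26.57 + 3.16q → q* = 5.3672.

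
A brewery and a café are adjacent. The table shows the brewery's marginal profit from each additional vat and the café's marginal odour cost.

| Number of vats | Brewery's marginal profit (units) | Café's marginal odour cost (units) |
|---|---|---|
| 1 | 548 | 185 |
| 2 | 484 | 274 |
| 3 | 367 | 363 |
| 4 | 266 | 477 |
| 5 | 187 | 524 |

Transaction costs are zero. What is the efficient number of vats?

Bargaining reaches the level where marginal profit last exceeds marginal odour cost.
That holds through level 3 (367 ≥ 363) but not at 4 (266 < 477).

3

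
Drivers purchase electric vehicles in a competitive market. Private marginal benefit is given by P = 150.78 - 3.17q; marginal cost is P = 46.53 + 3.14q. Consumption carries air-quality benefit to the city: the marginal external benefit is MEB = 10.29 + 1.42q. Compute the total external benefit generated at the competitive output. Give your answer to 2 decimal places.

Market equilibrium (private): 46.53 + 3.14q = 150.78 - 3.17q → q_m = 16.5214.
Total external benefit = ∫₀^{q_m} (10.29 + 1.42q) dq = 10.29×16.5214 + ½×1.42×16.5214² = 363.8044.

363.80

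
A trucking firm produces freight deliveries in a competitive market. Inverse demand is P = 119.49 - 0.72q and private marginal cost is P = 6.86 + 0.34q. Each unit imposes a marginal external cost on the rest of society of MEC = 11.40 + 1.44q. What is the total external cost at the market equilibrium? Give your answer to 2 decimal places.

Market equilibrium (private): 6.86 + 0.34q = 119.49 - 0.72q → q_m = 106.2547.
Total external cost = ∫₀^{q_m} (11.40 + 1.44q) dq = 11.40×106.2547 + ½×1.44×106.2547² = 9340.1477.

9340.15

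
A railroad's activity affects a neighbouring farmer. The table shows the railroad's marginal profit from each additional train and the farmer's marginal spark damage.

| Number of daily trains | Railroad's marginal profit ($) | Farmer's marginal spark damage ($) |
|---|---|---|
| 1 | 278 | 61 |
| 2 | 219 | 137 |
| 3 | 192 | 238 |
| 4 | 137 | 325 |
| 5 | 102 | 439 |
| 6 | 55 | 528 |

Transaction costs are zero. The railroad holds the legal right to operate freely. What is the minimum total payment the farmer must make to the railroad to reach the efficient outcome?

Left alone the railroad would choose level 6 (marginal profit stays positive).
Efficient level: k* = 2 (marginal profit ≥ marginal spark damage through 2).
The farmer must at least cover the railroad's forgone profit from cutting 6→2: 192 + 137 + 102 + 55 = 486.

$486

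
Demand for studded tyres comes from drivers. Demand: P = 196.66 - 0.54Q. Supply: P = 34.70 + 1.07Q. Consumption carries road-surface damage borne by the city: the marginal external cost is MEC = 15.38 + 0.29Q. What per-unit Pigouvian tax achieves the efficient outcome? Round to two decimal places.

Social marginal benefit = demand − MEC = 181.28 - 0.83Q.
Set SMB = MC: 181.28 - 0.83Q = 34.70 + 1.07Q → Q* = 77.1474.
The Pigouvian tax equals MEC at Q*: 15.38 + 0.29×77.1474 = 37.7527.

tax = 37.75 per unit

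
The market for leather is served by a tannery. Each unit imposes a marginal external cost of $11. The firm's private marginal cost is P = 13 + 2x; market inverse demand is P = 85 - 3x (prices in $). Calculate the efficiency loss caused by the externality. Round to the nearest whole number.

DWL = $12

Market equilibrium (private): 13 + 2x = 85 - 3x → x_m = 14.4000.
Social marginal cost = private MC + MEC = 24 + 2x.
Set SMC = demand: 24 + 2x = 85 - 3x → x* = 12.2000.
Height of the DWL triangle at x_m is SMC(x_m) − demand(x_m) = MEC(x_m) = 11.0000.
DWL = ½ × 2.2000 × 11.0000 = 12.1000.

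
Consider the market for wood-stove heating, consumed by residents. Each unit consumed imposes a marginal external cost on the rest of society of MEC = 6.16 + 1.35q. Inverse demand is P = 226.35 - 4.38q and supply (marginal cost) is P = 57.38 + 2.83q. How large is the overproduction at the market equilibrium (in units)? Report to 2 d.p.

4.42 units

Market equilibrium (private): 57.38 + 2.83q = 226.35 - 4.38q → q_m = 23.4355.
Social marginal benefit = demand − MEC = 220.19 - 5.73q.
Set SMB = MC: 220.19 - 5.73q = 57.38 + 2.83q → q* = 19.0199.
Gap = |23.4355 − 19.0199| = 4.4156.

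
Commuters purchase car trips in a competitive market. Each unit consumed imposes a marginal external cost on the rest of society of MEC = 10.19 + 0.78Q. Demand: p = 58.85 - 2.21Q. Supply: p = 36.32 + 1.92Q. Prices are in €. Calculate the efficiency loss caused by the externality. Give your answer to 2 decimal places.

Market equilibrium (private): 36.32 + 1.92Q = 58.85 - 2.21Q → Q_m = 5.4552.
Social marginal benefit = demand − MEC = 48.66 - 2.99Q.
Set SMB = MC: 48.66 - 2.99Q = 36.32 + 1.92Q → Q* = 2.5132.
The loss is the area between SMB and MC from Q* to Q_m; with linear curves that's a triangle of height MEC(Q_m).
DWL = ½ × 2.9420 × 14.4451 = 21.2487.

DWL = €21.25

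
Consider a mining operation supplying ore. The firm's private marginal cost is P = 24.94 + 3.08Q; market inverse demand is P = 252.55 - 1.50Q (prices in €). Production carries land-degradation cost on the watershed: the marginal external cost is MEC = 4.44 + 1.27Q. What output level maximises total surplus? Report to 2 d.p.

Q* = 38.15

Social marginal cost = private MC + MEC = 29.38 + 4.35Q.
Set SMC = demand: 29.38 + 4.35Q = 252.55 - 1.50Q → Q* = 38.1487.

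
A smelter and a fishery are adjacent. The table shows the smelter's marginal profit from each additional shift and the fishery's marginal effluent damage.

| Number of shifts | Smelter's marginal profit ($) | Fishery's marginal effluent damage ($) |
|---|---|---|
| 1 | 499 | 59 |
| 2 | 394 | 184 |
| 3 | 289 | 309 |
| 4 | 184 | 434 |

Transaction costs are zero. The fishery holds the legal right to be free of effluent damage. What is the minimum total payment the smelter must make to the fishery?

$243

Efficient level: marginal profit ≥ marginal effluent damage through level 2, so k* = 2.
With the fishery holding the right, the smelter must at least compensate total damage at k*: 59 + 184 = 243.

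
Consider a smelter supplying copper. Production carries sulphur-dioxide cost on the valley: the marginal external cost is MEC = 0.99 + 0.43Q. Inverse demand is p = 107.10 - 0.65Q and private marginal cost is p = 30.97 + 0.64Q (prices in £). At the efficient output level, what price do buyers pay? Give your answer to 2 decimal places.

P = £78.70

Social marginal cost = private MC + MEC = 31.96 + 1.07Q.
Set SMC = demand: 31.96 + 1.07Q = 107.10 - 0.65Q → Q* = 43.6860.
Consumer price on the demand curve at Q*: 107.10 − 0.65×43.6860 = 78.7041.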